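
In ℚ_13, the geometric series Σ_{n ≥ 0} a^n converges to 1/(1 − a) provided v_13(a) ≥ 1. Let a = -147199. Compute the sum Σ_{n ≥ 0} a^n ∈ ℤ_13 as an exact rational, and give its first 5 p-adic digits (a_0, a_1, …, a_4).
Σ a^n = 1/(1 − a) = 1/147200;  first 5 digits = (1, 0, 0, 11, 7)

v_13(a) = 3 ≥ 1, so the series converges in ℤ_13 to 1/(1 − a) = 1/(1 − (-147199)) = 1/147200. Expand this rational in ℤ_13: compute digits iteratively via d_i = x_i mod 13, x_{i+1} = (x_i − d_i)/13. The first 5 digits are (1, 0, 0, 11, 7).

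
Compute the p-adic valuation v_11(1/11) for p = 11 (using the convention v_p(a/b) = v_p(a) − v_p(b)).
v_11(1/11) = -1

Factor powers of 11 from the numerator and denominator of the reduced fraction: 1 = 11^0 · 1 and 11 = 11^1 · 1. Apply v_p(a/b) = v_p(a) − v_p(b): v_11(1/11) = 0 − 1 = -1.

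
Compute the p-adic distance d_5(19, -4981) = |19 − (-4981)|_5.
d_5(19, -4981) = 1/625

Step 1 — x − y = 19 − (-4981) = 5000. Step 2 — v_5(5000) = 4 (factor: 5000 = (5^4 · 8); the sign does not affect v_p). Step 3 — |x − y|_5 = 5^{-4} = 1/625.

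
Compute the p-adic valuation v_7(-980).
v_7(-980) = 2

v_7(n) is the largest exponent k such that 7^k divides n. Factor out: -980 = -7^2 · 20. (Sign doesn't affect v_p.) So v_7(-980) = 2.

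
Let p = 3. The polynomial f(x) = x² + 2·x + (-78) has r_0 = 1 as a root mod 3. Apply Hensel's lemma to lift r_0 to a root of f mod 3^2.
r_1 = 4 (mod 9)

Hensel: r_{i+1} = r_i − f(r_i)·(f′(r_i))^{-1} mod 3^{i+2}, f′(x) = 2x + 2. Iterate:
  r_0 = 1 (mod 3)
  r_1 = 4 (mod 9)
Final: r = 4 satisfies f(r) ≡ 0 mod 3^2.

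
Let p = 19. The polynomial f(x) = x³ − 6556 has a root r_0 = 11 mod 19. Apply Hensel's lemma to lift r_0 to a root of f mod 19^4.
r_3 = 25186 (mod 130321)

Hensel: r_{i+1} = r_i − f(r_i)/f′(r_i) mod 19^{i+2}, where f′(x) = 3x². Iterate:
  r_0 = 11 (mod 19)
  r_1 = 277 (mod 361)
  r_2 = 4609 (mod 6859)
  r_3 = 25186 (mod 130321)
Final: r = 25186 with f(r) ≡ 0 mod 19^4.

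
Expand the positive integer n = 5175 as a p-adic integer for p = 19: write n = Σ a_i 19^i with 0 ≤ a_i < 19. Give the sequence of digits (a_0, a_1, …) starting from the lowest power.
(a_0, a_1, …) = (7, 6, 14)

Repeated division by 19 gives the digits low-to-high: 5175 = 7 + 6·19^1 + 14·19^2. Digit sequence: (7, 6, 14).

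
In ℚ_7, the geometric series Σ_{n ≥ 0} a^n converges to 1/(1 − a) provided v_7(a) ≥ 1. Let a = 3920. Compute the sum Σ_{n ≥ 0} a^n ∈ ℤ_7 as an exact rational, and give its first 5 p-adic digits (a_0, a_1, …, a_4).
Σ a^n = 1/(1 − a) = -1/3919;  first 5 digits = (1, 0, 3, 4, 3)

v_7(a) = 2 ≥ 1, so the series converges in ℤ_7 to 1/(1 − a) = 1/(1 − 3920) = -1/3919. Expand this rational in ℤ_7: compute digits iteratively via d_i = x_i mod 7, x_{i+1} = (x_i − d_i)/7. The first 5 digits are (1, 0, 3, 4, 3).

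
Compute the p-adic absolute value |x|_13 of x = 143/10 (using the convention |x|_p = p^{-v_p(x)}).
|143/10|_13 = 1/13

Step 1 — compute v_13(x) by factoring powers of 13 out of the numerator and denominator: v_13(143/10) = 1. Step 2 — apply |x|_p = p^{-v_p(x)} = 13^{-1} = 1/13.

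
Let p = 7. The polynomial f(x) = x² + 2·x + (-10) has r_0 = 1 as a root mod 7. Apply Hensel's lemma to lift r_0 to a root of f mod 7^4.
r_3 = 1583 (mod 2401)

Hensel: r_{i+1} = r_i − f(r_i)·(f′(r_i))^{-1} mod 7^{i+2}, f′(x) = 2x + 2. Iterate:
  r_0 = 1 (mod 7)
  r_1 = 15 (mod 49)
  r_2 = 211 (mod 343)
  r_3 = 1583 (mod 2401)
Final: r = 1583 satisfies f(r) ≡ 0 mod 7^4.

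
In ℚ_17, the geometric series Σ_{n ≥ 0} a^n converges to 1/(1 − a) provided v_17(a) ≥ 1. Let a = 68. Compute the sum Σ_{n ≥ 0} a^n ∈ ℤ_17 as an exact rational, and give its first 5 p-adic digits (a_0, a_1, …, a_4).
Σ a^n = 1/(1 − a) = -1/67;  first 5 digits = (1, 4, 16, 13, 4)

v_17(a) = 1 ≥ 1, so the series converges in ℤ_17 to 1/(1 − a) = 1/(1 − 68) = -1/67. Expand this rational in ℤ_17: compute digits iteratively via d_i = x_i mod 17, x_{i+1} = (x_i − d_i)/17. The first 5 digits are (1, 4, 16, 13, 4).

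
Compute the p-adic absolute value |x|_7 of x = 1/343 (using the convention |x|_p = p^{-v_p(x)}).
|1/343|_7 = 343

Step 1 — compute v_7(x) by factoring powers of 7 out of the numerator and denominator: v_7(1/343) = -3. Step 2 — apply |x|_p = p^{-v_p(x)} = 7^{3} = 343.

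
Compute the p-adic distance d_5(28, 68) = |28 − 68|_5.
d_5(28, 68) = 1/5

Step 1 — x − y = 28 − 68 = -40. Step 2 — v_5(-40) = 1 (factor: -40 = −(5^1 · 8); the sign does not affect v_p). Step 3 — |x − y|_5 = 5^{-1} = 1/5.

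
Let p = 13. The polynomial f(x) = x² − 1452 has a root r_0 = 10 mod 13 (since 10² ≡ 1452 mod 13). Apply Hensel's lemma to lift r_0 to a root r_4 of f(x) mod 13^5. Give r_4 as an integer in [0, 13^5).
r_4 = 154307 (mod 371293)

Hensel's recurrence: r_{i+1} = r_i − f(r_i)·(f′(r_i))^{-1} mod 13^{i+2}, with f′(x) = 2x. Iterate:
  r_0 = 10 (mod 13)
  r_1 = 10 (mod 169)
  r_2 = 517 (mod 2197)
  r_3 = 11502 (mod 28561)
  r_4 = 154307 (mod 371293)
Final: r_4 = 154307, and one checks f(r_4) ≡ 0 mod 13^5.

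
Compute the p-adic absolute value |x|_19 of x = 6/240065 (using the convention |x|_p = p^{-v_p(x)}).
|6/240065|_19 = 6859

Step 1 — compute v_19(x) by factoring powers of 19 out of the numerator and denominator: v_19(6/240065) = -3. Step 2 — apply |x|_p = p^{-v_p(x)} = 19^{3} = 6859.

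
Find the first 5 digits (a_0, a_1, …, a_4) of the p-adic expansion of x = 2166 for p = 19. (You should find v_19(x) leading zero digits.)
(a_0, …, a_4) = (0, 0, 6, 0, 0)

v_19(2166) = 2, so a_0 = ... = a_1 = 0. Factor out: x = 19^2 · u with u = 6 a unit in ℤ_19. Expand u iteratively via a_{v+i} = u_i mod 19, u_{i+1} = (u_i − a_{v+i})/19:
  u_0 = 6;  a_2 = 6;  u_1 = (u_0 − 6)/19 = 0
  u_1 = 0;  a_3 = 0;  u_2 = (u_1 − 0)/19 = 0
  u_2 = 0;  a_4 = 0;  u_3 = (u_2 − 0)/19 = 0
Digits: (0, 0, 6, 0, 0).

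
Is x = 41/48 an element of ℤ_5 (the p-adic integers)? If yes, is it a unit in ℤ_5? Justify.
x ∈ ℤ_5^× (unit); v_5(x) = 0

ℤ_5 = {x ∈ ℚ_5 : v_5(x) ≥ 0} and ℤ_5^× = {x ∈ ℤ_5 : v_5(x) = 0}. Here v_5(41/48) = v_5(num) − v_5(den) = 0; compare against these criteria.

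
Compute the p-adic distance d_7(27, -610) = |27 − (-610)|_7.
d_7(27, -610) = 1/49

Step 1 — x − y = 27 − (-610) = 637. Step 2 — v_7(637) = 2 (factor: 637 = (7^2 · 13); the sign does not affect v_p). Step 3 — |x − y|_7 = 7^{-2} = 1/49.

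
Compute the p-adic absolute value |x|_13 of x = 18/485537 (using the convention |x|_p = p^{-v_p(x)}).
|18/485537|_13 = 28561

Step 1 — compute v_13(x) by factoring powers of 13 out of the numerator and denominator: v_13(18/485537) = -4. Step 2 — apply |x|_p = p^{-v_p(x)} = 13^{4} = 28561.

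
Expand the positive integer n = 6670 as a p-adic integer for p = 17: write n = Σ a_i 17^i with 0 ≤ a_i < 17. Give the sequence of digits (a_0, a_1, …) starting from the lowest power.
(a_0, a_1, …) = (6, 1, 6, 1)

Repeated division by 17 gives the digits low-to-high: 6670 = 6 + 1·17^1 + 6·17^2 + 1·17^3. Digit sequence: (6, 1, 6, 1).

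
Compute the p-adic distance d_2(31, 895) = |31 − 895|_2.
d_2(31, 895) = 1/32

Step 1 — x − y = 31 − 895 = -864. Step 2 — v_2(-864) = 5 (factor: -864 = −(2^5 · 27); the sign does not affect v_p). Step 3 — |x − y|_2 = 2^{-5} = 1/32.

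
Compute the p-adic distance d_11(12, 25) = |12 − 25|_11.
d_11(12, 25) = 1

Step 1 — x − y = 12 − 25 = -13. Step 2 — v_11(-13) = 0 (factor: -13 = −(11^0 · 13); the sign does not affect v_p). Step 3 — |x − y|_11 = 11^{0} = 1.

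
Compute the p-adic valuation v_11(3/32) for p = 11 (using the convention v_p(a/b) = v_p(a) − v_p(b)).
v_11(3/32) = 0

Factor powers of 11 from the numerator and denominator of the reduced fraction: 3 = 11^0 · 3 and 32 = 11^0 · 32. Apply v_p(a/b) = v_p(a) − v_p(b): v_11(3/32) = 0 − 0 = 0.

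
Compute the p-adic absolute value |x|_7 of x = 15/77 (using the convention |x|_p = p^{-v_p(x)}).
|15/77|_7 = 7

Step 1 — compute v_7(x) by factoring powers of 7 out of the numerator and denominator: v_7(15/77) = -1. Step 2 — apply |x|_p = p^{-v_p(x)} = 7^{1} = 7.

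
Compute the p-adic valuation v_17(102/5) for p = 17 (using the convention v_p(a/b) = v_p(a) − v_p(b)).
v_17(102/5) = 1

Factor powers of 17 from the numerator and denominator of the reduced fraction: 102 = 17^1 · 6 and 5 = 17^0 · 5. Apply v_p(a/b) = v_p(a) − v_p(b): v_17(102/5) = 1 − 0 = 1.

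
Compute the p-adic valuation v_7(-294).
v_7(-294) = 2

v_7(n) is the largest exponent k such that 7^k divides n. Factor out: -294 = -7^2 · 6. (Sign doesn't affect v_p.) So v_7(-294) = 2.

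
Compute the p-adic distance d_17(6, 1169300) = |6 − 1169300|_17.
d_17(6, 1169300) = 1/83521

Step 1 — x − y = 6 − 1169300 = -1169294. Step 2 — v_17(-1169294) = 4 (factor: -1169294 = −(17^4 · 14); the sign does not affect v_p). Step 3 — |x − y|_17 = 17^{-4} = 1/83521.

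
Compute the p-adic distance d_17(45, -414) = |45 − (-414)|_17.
d_17(45, -414) = 1/17

Step 1 — x − y = 45 − (-414) = 459. Step 2 — v_17(459) = 1 (factor: 459 = (17^1 · 27); the sign does not affect v_p). Step 3 — |x − y|_17 = 17^{-1} = 1/17.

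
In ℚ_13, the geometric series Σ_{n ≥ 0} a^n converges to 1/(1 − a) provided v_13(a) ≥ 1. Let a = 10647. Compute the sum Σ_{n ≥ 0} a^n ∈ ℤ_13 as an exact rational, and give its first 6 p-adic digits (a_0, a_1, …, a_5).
Σ a^n = 1/(1 − a) = -1/10646;  first 6 digits = (1, 0, 11, 4, 4, 6)

v_13(a) = 2 ≥ 1, so the series converges in ℤ_13 to 1/(1 − a) = 1/(1 − 10647) = -1/10646. Expand this rational in ℤ_13: compute digits iteratively via d_i = x_i mod 13, x_{i+1} = (x_i − d_i)/13. The first 6 digits are (1, 0, 11, 4, 4, 6).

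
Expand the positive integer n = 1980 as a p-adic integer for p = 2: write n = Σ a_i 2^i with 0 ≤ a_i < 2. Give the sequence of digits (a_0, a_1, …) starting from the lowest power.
(a_0, a_1, …) = (0, 0, 1, 1, 1, 1, 0, 1, 1, 1, 1)

Repeated division by 2 gives the digits low-to-high: 1980 = 1·2^2 + 1·2^3 + 1·2^4 + 1·2^5 + 1·2^7 + 1·2^8 + 1·2^9 + 1·2^10. Digit sequence: (0, 0, 1, 1, 1, 1, 0, 1, 1, 1, 1).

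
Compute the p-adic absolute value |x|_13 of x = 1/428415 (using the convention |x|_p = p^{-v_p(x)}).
|1/428415|_13 = 28561

Step 1 — compute v_13(x) by factoring powers of 13 out of the numerator and denominator: v_13(1/428415) = -4. Step 2 — apply |x|_p = p^{-v_p(x)} = 13^{4} = 28561.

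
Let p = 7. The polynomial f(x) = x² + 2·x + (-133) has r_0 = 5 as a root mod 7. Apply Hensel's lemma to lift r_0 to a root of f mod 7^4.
r_3 = 2014 (mod 2401)

Hensel: r_{i+1} = r_i − f(r_i)·(f′(r_i))^{-1} mod 7^{i+2}, f′(x) = 2x + 2. Iterate:
  r_0 = 5 (mod 7)
  r_1 = 5 (mod 49)
  r_2 = 299 (mod 343)
  r_3 = 2014 (mod 2401)
Final: r = 2014 satisfies f(r) ≡ 0 mod 7^4.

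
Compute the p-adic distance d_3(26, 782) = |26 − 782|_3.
d_3(26, 782) = 1/27

Step 1 — x − y = 26 − 782 = -756. Step 2 — v_3(-756) = 3 (factor: -756 = −(3^3 · 28); the sign does not affect v_p). Step 3 — |x − y|_3 = 3^{-3} = 1/27.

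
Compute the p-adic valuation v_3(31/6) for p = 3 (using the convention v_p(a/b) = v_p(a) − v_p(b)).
v_3(31/6) = -1

Factor powers of 3 from the numerator and denominator of the reduced fraction: 31 = 3^0 · 31 and 6 = 3^1 · 2. Apply v_p(a/b) = v_p(a) − v_p(b): v_3(31/6) = 0 − 1 = -1.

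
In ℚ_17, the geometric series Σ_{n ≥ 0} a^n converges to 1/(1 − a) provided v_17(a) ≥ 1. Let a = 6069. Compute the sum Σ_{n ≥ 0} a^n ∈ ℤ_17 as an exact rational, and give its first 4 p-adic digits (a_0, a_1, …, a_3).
Σ a^n = 1/(1 − a) = -1/6068;  first 4 digits = (1, 0, 4, 1)

v_17(a) = 2 ≥ 1, so the series converges in ℤ_17 to 1/(1 − a) = 1/(1 − 6069) = -1/6068. Expand this rational in ℤ_17: compute digits iteratively via d_i = x_i mod 17, x_{i+1} = (x_i − d_i)/17. The first 4 digits are (1, 0, 4, 1).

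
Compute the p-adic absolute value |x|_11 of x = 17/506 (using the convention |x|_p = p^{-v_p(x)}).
|17/506|_11 = 11

Step 1 — compute v_11(x) by factoring powers of 11 out of the numerator and denominator: v_11(17/506) = -1. Step 2 — apply |x|_p = p^{-v_p(x)} = 11^{1} = 11.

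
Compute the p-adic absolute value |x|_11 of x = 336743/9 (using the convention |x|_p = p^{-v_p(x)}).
|336743/9|_11 = 1/14641

Step 1 — compute v_11(x) by factoring powers of 11 out of the numerator and denominator: v_11(336743/9) = 4. Step 2 — apply |x|_p = p^{-v_p(x)} = 11^{-4} = 1/14641.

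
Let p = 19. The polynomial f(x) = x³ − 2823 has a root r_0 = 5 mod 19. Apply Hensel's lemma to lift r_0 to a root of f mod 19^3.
r_2 = 4527 (mod 6859)

Hensel: r_{i+1} = r_i − f(r_i)/f′(r_i) mod 19^{i+2}, where f′(x) = 3x². Iterate:
  r_0 = 5 (mod 19)
  r_1 = 195 (mod 361)
  r_2 = 4527 (mod 6859)
Final: r = 4527 with f(r) ≡ 0 mod 19^3.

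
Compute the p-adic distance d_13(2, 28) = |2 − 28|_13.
d_13(2, 28) = 1/13

Step 1 — x − y = 2 − 28 = -26. Step 2 — v_13(-26) = 1 (factor: -26 = −(13^1 · 2); the sign does not affect v_p). Step 3 — |x − y|_13 = 13^{-1} = 1/13.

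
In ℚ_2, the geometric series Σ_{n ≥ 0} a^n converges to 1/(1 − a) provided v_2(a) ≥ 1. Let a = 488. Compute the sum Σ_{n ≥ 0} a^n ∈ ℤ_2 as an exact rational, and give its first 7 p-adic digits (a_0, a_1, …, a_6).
Σ a^n = 1/(1 − a) = -1/487;  first 7 digits = (1, 0, 0, 1, 0, 1, 0)

v_2(a) = 3 ≥ 1, so the series converges in ℤ_2 to 1/(1 − a) = 1/(1 − 488) = -1/487. Expand this rational in ℤ_2: compute digits iteratively via d_i = x_i mod 2, x_{i+1} = (x_i − d_i)/2. The first 7 digits are (1, 0, 0, 1, 0, 1, 0).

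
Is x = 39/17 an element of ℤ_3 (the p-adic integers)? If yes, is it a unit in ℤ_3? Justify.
x ∈ ℤ_3 but not a unit; v_3(x) = 1 > 0

ℤ_3 = {x ∈ ℚ_3 : v_3(x) ≥ 0} and ℤ_3^× = {x ∈ ℤ_3 : v_3(x) = 0}. Here v_3(39/17) = v_3(num) − v_3(den) = 1; compare against these criteria.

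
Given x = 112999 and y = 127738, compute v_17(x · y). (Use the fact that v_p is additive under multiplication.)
v_17(14434266262) = 6

v_p(x) = 3 (factor: 112999 = 17^3 · 23); v_p(y) = 3 (factor: 127738 = 17^3 · 26). Additivity: v_p(xy) = v_p(x) + v_p(y) = 3 + 3 = 6. (Direct check: xy = 14434266262 = 17^6 · (598).)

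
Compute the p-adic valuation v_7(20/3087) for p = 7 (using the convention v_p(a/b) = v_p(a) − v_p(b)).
v_7(20/3087) = -3

Factor powers of 7 from the numerator and denominator of the reduced fraction: 20 = 7^0 · 20 and 3087 = 7^3 · 9. Apply v_p(a/b) = v_p(a) − v_p(b): v_7(20/3087) = 0 − 3 = -3.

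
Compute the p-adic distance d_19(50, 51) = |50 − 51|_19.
d_19(50, 51) = 1

Step 1 — x − y = 50 − 51 = -1. Step 2 — v_19(-1) = 0 (factor: -1 = −(19^0 · 1); the sign does not affect v_p). Step 3 — |x − y|_19 = 19^{0} = 1.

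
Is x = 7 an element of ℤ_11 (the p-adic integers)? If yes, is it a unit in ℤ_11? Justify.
x ∈ ℤ_11^× (unit); v_11(x) = 0

ℤ_11 = {x ∈ ℚ_11 : v_11(x) ≥ 0} and ℤ_11^× = {x ∈ ℤ_11 : v_11(x) = 0}. Here v_11(7) = v_11(num) − v_11(den) = 0; compare against these criteria.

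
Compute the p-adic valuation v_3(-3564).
v_3(-3564) = 4

v_3(n) is the largest exponent k such that 3^k divides n. Factor out: -3564 = -3^4 · 44. (Sign doesn't affect v_p.) So v_3(-3564) = 4.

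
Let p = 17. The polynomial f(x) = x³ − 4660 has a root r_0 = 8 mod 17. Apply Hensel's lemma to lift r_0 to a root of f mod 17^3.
r_2 = 1300 (mod 4913)

Hensel: r_{i+1} = r_i − f(r_i)/f′(r_i) mod 17^{i+2}, where f′(x) = 3x². Iterate:
  r_0 = 8 (mod 17)
  r_1 = 144 (mod 289)
  r_2 = 1300 (mod 4913)
Final: r = 1300 with f(r) ≡ 0 mod 17^3.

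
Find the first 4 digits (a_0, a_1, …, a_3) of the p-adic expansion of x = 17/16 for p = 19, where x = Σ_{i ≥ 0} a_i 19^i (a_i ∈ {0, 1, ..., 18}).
(a_0, …, a_3) = (7, 8, 15, 17)

v_19(17/16) = 0 (numerator and denominator both coprime to 19), so x ∈ ℤ_19^×. Compute digits iteratively via a_i = x_i mod 19, x_{i+1} = (x_i − a_i)/19, with x_0 = x:
  x_0 = 17/16;  a_0 = 7;  x_1 = (x_0 − 7)/19 = -5/16
  x_1 = -5/16;  a_1 = 8;  x_2 = (x_1 − 8)/19 = -7/16
  x_2 = -7/16;  a_2 = 15;  x_3 = (x_2 − 15)/19 = -13/16
  x_3 = -13/16;  a_3 = 17;  x_4 = (x_3 − 17)/19 = -15/16
Digits: (7, 8, 15, 17).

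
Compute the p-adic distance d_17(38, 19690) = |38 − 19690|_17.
d_17(38, 19690) = 1/4913

Step 1 — x − y = 38 − 19690 = -19652. Step 2 — v_17(-19652) = 3 (factor: -19652 = −(17^3 · 4); the sign does not affect v_p). Step 3 — |x − y|_17 = 17^{-3} = 1/4913.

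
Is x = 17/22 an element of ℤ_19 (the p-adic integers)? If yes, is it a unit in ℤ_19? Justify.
x ∈ ℤ_19^× (unit); v_19(x) = 0

ℤ_19 = {x ∈ ℚ_19 : v_19(x) ≥ 0} and ℤ_19^× = {x ∈ ℤ_19 : v_19(x) = 0}. Here v_19(17/22) = v_19(num) − v_19(den) = 0; compare against these criteria.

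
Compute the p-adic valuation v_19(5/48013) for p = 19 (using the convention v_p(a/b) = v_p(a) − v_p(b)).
v_19(5/48013) = -3

Factor powers of 19 from the numerator and denominator of the reduced fraction: 5 = 19^0 · 5 and 48013 = 19^3 · 7. Apply v_p(a/b) = v_p(a) − v_p(b): v_19(5/48013) = 0 − 3 = -3.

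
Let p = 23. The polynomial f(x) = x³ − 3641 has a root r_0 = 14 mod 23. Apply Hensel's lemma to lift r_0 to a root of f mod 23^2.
r_1 = 83 (mod 529)

Hensel: r_{i+1} = r_i − f(r_i)/f′(r_i) mod 23^{i+2}, where f′(x) = 3x². Iterate:
  r_0 = 14 (mod 23)
  r_1 = 83 (mod 529)
Final: r = 83 with f(r) ≡ 0 mod 23^2.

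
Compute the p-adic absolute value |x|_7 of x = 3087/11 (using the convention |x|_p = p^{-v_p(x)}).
|3087/11|_7 = 1/343

Step 1 — compute v_7(x) by factoring powers of 7 out of the numerator and denominator: v_7(3087/11) = 3. Step 2 — apply |x|_p = p^{-v_p(x)} = 7^{-3} = 1/343.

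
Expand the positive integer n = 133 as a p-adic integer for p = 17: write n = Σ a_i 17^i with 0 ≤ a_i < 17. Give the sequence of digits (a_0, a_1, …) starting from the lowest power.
(a_0, a_1, …) = (14, 7)

Repeated division by 17 gives the digits low-to-high: 133 = 14 + 7·17^1. Digit sequence: (14, 7).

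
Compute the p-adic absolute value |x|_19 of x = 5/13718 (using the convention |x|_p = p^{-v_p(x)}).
|5/13718|_19 = 6859

Step 1 — compute v_19(x) by factoring powers of 19 out of the numerator and denominator: v_19(5/13718) = -3. Step 2 — apply |x|_p = p^{-v_p(x)} = 19^{3} = 6859.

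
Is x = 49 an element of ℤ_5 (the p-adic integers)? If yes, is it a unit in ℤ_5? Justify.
x ∈ ℤ_5^× (unit); v_5(x) = 0

ℤ_5 = {x ∈ ℚ_5 : v_5(x) ≥ 0} and ℤ_5^× = {x ∈ ℤ_5 : v_5(x) = 0}. Here v_5(49) = v_5(num) − v_5(den) = 0; compare against these criteria.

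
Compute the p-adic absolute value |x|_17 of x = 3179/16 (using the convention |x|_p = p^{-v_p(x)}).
|3179/16|_17 = 1/289

Step 1 — compute v_17(x) by factoring powers of 17 out of the numerator and denominator: v_17(3179/16) = 2. Step 2 — apply |x|_p = p^{-v_p(x)} = 17^{-2} = 1/289.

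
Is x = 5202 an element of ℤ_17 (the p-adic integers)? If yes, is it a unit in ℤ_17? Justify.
x ∈ ℤ_17 but not a unit; v_17(x) = 2 > 0

ℤ_17 = {x ∈ ℚ_17 : v_17(x) ≥ 0} and ℤ_17^× = {x ∈ ℤ_17 : v_17(x) = 0}. Here v_17(5202) = v_17(num) − v_17(den) = 2; compare against these criteria.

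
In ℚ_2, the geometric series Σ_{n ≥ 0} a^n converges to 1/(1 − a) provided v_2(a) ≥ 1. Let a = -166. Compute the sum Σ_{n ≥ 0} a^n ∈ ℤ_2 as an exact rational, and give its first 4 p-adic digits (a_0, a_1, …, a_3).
Σ a^n = 1/(1 − a) = 1/167;  first 4 digits = (1, 1, 1, 0)

v_2(a) = 1 ≥ 1, so the series converges in ℤ_2 to 1/(1 − a) = 1/(1 − (-166)) = 1/167. Expand this rational in ℤ_2: compute digits iteratively via d_i = x_i mod 2, x_{i+1} = (x_i − d_i)/2. The first 4 digits are (1, 1, 1, 0).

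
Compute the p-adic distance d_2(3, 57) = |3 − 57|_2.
d_2(3, 57) = 1/2

Step 1 — x − y = 3 − 57 = -54. Step 2 — v_2(-54) = 1 (factor: -54 = −(2^1 · 27); the sign does not affect v_p). Step 3 — |x − y|_2 = 2^{-1} = 1/2.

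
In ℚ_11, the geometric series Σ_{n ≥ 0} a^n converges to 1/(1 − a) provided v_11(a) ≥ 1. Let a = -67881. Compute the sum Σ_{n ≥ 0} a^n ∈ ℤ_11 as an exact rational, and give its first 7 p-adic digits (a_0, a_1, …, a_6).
Σ a^n = 1/(1 − a) = 1/67882;  first 7 digits = (1, 0, 0, 4, 6, 10, 4)

v_11(a) = 3 ≥ 1, so the series converges in ℤ_11 to 1/(1 − a) = 1/(1 − (-67881)) = 1/67882. Expand this rational in ℤ_11: compute digits iteratively via d_i = x_i mod 11, x_{i+1} = (x_i − d_i)/11. The first 7 digits are (1, 0, 0, 4, 6, 10, 4).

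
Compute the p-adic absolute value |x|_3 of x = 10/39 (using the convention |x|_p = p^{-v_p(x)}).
|10/39|_3 = 3

Step 1 — compute v_3(x) by factoring powers of 3 out of the numerator and denominator: v_3(10/39) = -1. Step 2 — apply |x|_p = p^{-v_p(x)} = 3^{1} = 3.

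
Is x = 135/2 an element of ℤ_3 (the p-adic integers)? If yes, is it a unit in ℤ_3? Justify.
x ∈ ℤ_3 but not a unit; v_3(x) = 3 > 0

ℤ_3 = {x ∈ ℚ_3 : v_3(x) ≥ 0} and ℤ_3^× = {x ∈ ℤ_3 : v_3(x) = 0}. Here v_3(135/2) = v_3(num) − v_3(den) = 3; compare against these criteria.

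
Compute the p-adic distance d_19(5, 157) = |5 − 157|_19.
d_19(5, 157) = 1/19

Step 1 — x − y = 5 − 157 = -152. Step 2 — v_19(-152) = 1 (factor: -152 = −(19^1 · 8); the sign does not affect v_p). Step 3 — |x − y|_19 = 19^{-1} = 1/19.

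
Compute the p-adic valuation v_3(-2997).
v_3(-2997) = 4

v_3(n) is the largest exponent k such that 3^k divides n. Factor out: -2997 = -3^4 · 37. (Sign doesn't affect v_p.) So v_3(-2997) = 4.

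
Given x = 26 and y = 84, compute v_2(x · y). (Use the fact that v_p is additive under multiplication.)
v_2(2184) = 3

v_p(x) = 1 (factor: 26 = 2^1 · 13); v_p(y) = 2 (factor: 84 = 2^2 · 21). Additivity: v_p(xy) = v_p(x) + v_p(y) = 1 + 2 = 3. (Direct check: xy = 2184 = 2^3 · (273).)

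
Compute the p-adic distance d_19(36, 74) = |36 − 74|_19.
d_19(36, 74) = 1/19

Step 1 — x − y = 36 − 74 = -38. Step 2 — v_19(-38) = 1 (factor: -38 = −(19^1 · 2); the sign does not affect v_p). Step 3 — |x − y|_19 = 19^{-1} = 1/19.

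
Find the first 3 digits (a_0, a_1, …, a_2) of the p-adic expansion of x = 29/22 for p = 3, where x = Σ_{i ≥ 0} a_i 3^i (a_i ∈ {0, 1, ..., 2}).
(a_0, …, a_2) = (2, 1, 0)

v_3(29/22) = 0 (numerator and denominator both coprime to 3), so x ∈ ℤ_3^×. Compute digits iteratively via a_i = x_i mod 3, x_{i+1} = (x_i − a_i)/3, with x_0 = x:
  x_0 = 29/22;  a_0 = 2;  x_1 = (x_0 − 2)/3 = -5/22
  x_1 = -5/22;  a_1 = 1;  x_2 = (x_1 − 1)/3 = -9/22
  x_2 = -9/22;  a_2 = 0;  x_3 = (x_2 − 0)/3 = -3/22
Digits: (2, 1, 0).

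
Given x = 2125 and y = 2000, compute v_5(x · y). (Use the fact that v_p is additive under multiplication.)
v_5(4250000) = 6

v_p(x) = 3 (factor: 2125 = 5^3 · 17); v_p(y) = 3 (factor: 2000 = 5^3 · 16). Additivity: v_p(xy) = v_p(x) + v_p(y) = 3 + 3 = 6. (Direct check: xy = 4250000 = 5^6 · (272).)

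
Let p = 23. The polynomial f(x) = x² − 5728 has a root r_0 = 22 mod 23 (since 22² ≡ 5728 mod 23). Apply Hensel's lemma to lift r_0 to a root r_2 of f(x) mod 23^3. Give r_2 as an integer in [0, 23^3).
r_2 = 4277 (mod 12167)

Hensel's recurrence: r_{i+1} = r_i − f(r_i)·(f′(r_i))^{-1} mod 23^{i+2}, with f′(x) = 2x. Iterate:
  r_0 = 22 (mod 23)
  r_1 = 45 (mod 529)
  r_2 = 4277 (mod 12167)
Final: r_2 = 4277, and one checks f(r_2) ≡ 0 mod 23^3.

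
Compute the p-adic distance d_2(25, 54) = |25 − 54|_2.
d_2(25, 54) = 1

Step 1 — x − y = 25 − 54 = -29. Step 2 — v_2(-29) = 0 (factor: -29 = −(2^0 · 29); the sign does not affect v_p). Step 3 — |x − y|_2 = 2^{0} = 1.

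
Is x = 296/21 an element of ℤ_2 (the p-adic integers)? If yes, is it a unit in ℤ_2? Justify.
x ∈ ℤ_2 but not a unit; v_2(x) = 3 > 0

ℤ_2 = {x ∈ ℚ_2 : v_2(x) ≥ 0} and ℤ_2^× = {x ∈ ℤ_2 : v_2(x) = 0}. Here v_2(296/21) = v_2(num) − v_2(den) = 3; compare against these criteria.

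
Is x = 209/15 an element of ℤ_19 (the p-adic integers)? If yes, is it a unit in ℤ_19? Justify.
x ∈ ℤ_19 but not a unit; v_19(x) = 1 > 0

ℤ_19 = {x ∈ ℚ_19 : v_19(x) ≥ 0} and ℤ_19^× = {x ∈ ℤ_19 : v_19(x) = 0}. Here v_19(209/15) = v_19(num) − v_19(den) = 1; compare against these criteria.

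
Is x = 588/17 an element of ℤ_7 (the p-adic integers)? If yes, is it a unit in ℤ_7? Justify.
x ∈ ℤ_7 but not a unit; v_7(x) = 2 > 0

ℤ_7 = {x ∈ ℚ_7 : v_7(x) ≥ 0} and ℤ_7^× = {x ∈ ℤ_7 : v_7(x) = 0}. Here v_7(588/17) = v_7(num) − v_7(den) = 2; compare against these criteria.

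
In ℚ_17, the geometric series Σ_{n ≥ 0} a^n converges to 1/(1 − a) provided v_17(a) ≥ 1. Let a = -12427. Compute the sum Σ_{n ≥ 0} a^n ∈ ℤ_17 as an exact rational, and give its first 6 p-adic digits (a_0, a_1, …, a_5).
Σ a^n = 1/(1 − a) = 1/12428;  first 6 digits = (1, 0, 8, 14, 12, 6)

v_17(a) = 2 ≥ 1, so the series converges in ℤ_17 to 1/(1 − a) = 1/(1 − (-12427)) = 1/12428. Expand this rational in ℤ_17: compute digits iteratively via d_i = x_i mod 17, x_{i+1} = (x_i − d_i)/17. The first 6 digits are (1, 0, 8, 14, 12, 6).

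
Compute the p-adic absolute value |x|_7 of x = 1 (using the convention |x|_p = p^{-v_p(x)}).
|1|_7 = 1

Step 1 — compute v_7(x) by factoring powers of 7 out of the numerator and denominator: v_7(1) = 0. Step 2 — apply |x|_p = p^{-v_p(x)} = 7^{0} = 1.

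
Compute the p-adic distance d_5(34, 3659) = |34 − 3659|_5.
d_5(34, 3659) = 1/125

Step 1 — x − y = 34 − 3659 = -3625. Step 2 — v_5(-3625) = 3 (factor: -3625 = −(5^3 · 29); the sign does not affect v_p). Step 3 — |x − y|_5 = 5^{-3} = 1/125.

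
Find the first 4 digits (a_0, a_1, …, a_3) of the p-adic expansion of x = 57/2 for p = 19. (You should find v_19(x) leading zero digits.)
(a_0, …, a_3) = (0, 11, 9, 9)

v_19(57/2) = 1, so a_0 = ... = a_0 = 0. Factor out: x = 19^1 · u with u = 3/2 a unit in ℤ_19. Expand u iteratively via a_{v+i} = u_i mod 19, u_{i+1} = (u_i − a_{v+i})/19:
  u_0 = 3/2;  a_1 = 11;  u_1 = (u_0 − 11)/19 = -1/2
  u_1 = -1/2;  a_2 = 9;  u_2 = (u_1 − 9)/19 = -1/2
  u_2 = -1/2;  a_3 = 9;  u_3 = (u_2 − 9)/19 = -1/2
Digits: (0, 11, 9, 9).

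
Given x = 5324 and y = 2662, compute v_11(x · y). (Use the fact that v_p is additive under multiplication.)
v_11(14172488) = 6

v_p(x) = 3 (factor: 5324 = 11^3 · 4); v_p(y) = 3 (factor: 2662 = 11^3 · 2). Additivity: v_p(xy) = v_p(x) + v_p(y) = 3 + 3 = 6. (Direct check: xy = 14172488 = 11^6 · (8).)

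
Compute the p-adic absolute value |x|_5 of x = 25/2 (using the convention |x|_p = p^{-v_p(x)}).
|25/2|_5 = 1/25

Step 1 — compute v_5(x) by factoring powers of 5 out of the numerator and denominator: v_5(25/2) = 2. Step 2 — apply |x|_p = p^{-v_p(x)} = 5^{-2} = 1/25.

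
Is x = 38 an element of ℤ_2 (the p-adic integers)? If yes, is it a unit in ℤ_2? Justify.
x ∈ ℤ_2 but not a unit; v_2(x) = 1 > 0

ℤ_2 = {x ∈ ℚ_2 : v_2(x) ≥ 0} and ℤ_2^× = {x ∈ ℤ_2 : v_2(x) = 0}. Here v_2(38) = v_2(num) − v_2(den) = 1; compare against these criteria.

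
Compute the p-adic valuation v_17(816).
v_17(816) = 1

v_17(n) is the largest exponent k such that 17^k divides n. Factor out: 816 = 17^1 · 48. (Sign doesn't affect v_p.) So v_17(816) = 1.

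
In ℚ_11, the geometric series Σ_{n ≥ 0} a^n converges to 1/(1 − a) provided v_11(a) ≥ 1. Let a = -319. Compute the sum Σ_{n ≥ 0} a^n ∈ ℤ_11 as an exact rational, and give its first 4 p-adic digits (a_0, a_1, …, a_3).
Σ a^n = 1/(1 − a) = 1/320;  first 4 digits = (1, 4, 2, 8)

v_11(a) = 1 ≥ 1, so the series converges in ℤ_11 to 1/(1 − a) = 1/(1 − (-319)) = 1/320. Expand this rational in ℤ_11: compute digits iteratively via d_i = x_i mod 11, x_{i+1} = (x_i − d_i)/11. The first 4 digits are (1, 4, 2, 8).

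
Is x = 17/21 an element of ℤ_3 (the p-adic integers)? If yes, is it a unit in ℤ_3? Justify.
x ∉ ℤ_3 (v_3(x) = -1 < 0)

ℤ_3 = {x ∈ ℚ_3 : v_3(x) ≥ 0} and ℤ_3^× = {x ∈ ℤ_3 : v_3(x) = 0}. Here v_3(17/21) = v_3(num) − v_3(den) = -1; compare against these criteria.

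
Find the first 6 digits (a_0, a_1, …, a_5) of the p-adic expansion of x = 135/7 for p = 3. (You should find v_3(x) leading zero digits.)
(a_0, …, a_5) = (0, 0, 0, 2, 0, 2)

v_3(135/7) = 3, so a_0 = ... = a_2 = 0. Factor out: x = 3^3 · u with u = 5/7 a unit in ℤ_3. Expand u iteratively via a_{v+i} = u_i mod 3, u_{i+1} = (u_i − a_{v+i})/3:
  u_0 = 5/7;  a_3 = 2;  u_1 = (u_0 − 2)/3 = -3/7
  u_1 = -3/7;  a_4 = 0;  u_2 = (u_1 − 0)/3 = -1/7
  u_2 = -1/7;  a_5 = 2;  u_3 = (u_2 − 2)/3 = -5/7
Digits: (0, 0, 0, 2, 0, 2).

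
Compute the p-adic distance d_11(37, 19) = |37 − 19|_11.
d_11(37, 19) = 1

Step 1 — x − y = 37 − 19 = 18. Step 2 — v_11(18) = 0 (factor: 18 = (11^0 · 18); the sign does not affect v_p). Step 3 — |x − y|_11 = 11^{0} = 1.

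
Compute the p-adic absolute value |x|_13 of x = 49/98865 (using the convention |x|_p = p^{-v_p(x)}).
|49/98865|_13 = 2197

Step 1 — compute v_13(x) by factoring powers of 13 out of the numerator and denominator: v_13(49/98865) = -3. Step 2 — apply |x|_p = p^{-v_p(x)} = 13^{3} = 2197.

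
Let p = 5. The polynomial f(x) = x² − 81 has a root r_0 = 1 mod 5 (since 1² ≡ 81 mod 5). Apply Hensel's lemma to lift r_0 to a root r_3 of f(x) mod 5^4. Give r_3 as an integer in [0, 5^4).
r_3 = 616 (mod 625)

Hensel's recurrence: r_{i+1} = r_i − f(r_i)·(f′(r_i))^{-1} mod 5^{i+2}, with f′(x) = 2x. Iterate:
  r_0 = 1 (mod 5)
  r_1 = 16 (mod 25)
  r_2 = 116 (mod 125)
  r_3 = 616 (mod 625)
Final: r_3 = 616, and one checks f(r_3) ≡ 0 mod 5^4.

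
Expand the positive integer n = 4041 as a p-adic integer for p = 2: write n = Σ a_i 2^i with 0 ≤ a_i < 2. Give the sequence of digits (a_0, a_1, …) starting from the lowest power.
(a_0, a_1, …) = (1, 0, 0, 1, 0, 0, 1, 1, 1, 1, 1, 1)

Repeated division by 2 gives the digits low-to-high: 4041 = 1 + 1·2^3 + 1·2^6 + 1·2^7 + 1·2^8 + 1·2^9 + 1·2^10 + 1·2^11. Digit sequence: (1, 0, 0, 1, 0, 0, 1, 1, 1, 1, 1, 1).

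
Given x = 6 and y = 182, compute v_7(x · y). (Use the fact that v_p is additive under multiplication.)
v_7(1092) = 1

v_p(x) = 0 (factor: 6 = 7^0 · 6); v_p(y) = 1 (factor: 182 = 7^1 · 26). Additivity: v_p(xy) = v_p(x) + v_p(y) = 0 + 1 = 1. (Direct check: xy = 1092 = 7^1 · (156).)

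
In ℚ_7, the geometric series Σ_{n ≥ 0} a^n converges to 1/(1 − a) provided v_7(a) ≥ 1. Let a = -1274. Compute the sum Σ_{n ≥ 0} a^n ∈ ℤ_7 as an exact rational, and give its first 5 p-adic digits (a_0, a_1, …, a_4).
Σ a^n = 1/(1 − a) = 1/1275;  first 5 digits = (1, 0, 2, 3, 3)

v_7(a) = 2 ≥ 1, so the series converges in ℤ_7 to 1/(1 − a) = 1/(1 − (-1274)) = 1/1275. Expand this rational in ℤ_7: compute digits iteratively via d_i = x_i mod 7, x_{i+1} = (x_i − d_i)/7. The first 5 digits are (1, 0, 2, 3, 3).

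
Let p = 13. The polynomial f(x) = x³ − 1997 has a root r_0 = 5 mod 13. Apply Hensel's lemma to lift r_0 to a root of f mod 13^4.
r_3 = 5465 (mod 28561)

Hensel: r_{i+1} = r_i − f(r_i)/f′(r_i) mod 13^{i+2}, where f′(x) = 3x². Iterate:
  r_0 = 5 (mod 13)
  r_1 = 57 (mod 169)
  r_2 = 1071 (mod 2197)
  r_3 = 5465 (mod 28561)
Final: r = 5465 with f(r) ≡ 0 mod 13^4.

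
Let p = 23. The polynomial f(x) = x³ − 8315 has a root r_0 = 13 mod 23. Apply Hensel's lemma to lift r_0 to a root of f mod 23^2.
r_1 = 312 (mod 529)

Hensel: r_{i+1} = r_i − f(r_i)/f′(r_i) mod 23^{i+2}, where f′(x) = 3x². Iterate:
  r_0 = 13 (mod 23)
  r_1 = 312 (mod 529)
Final: r = 312 with f(r) ≡ 0 mod 23^2.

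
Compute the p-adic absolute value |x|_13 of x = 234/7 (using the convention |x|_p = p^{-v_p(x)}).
|234/7|_13 = 1/13

Step 1 — compute v_13(x) by factoring powers of 13 out of the numerator and denominator: v_13(234/7) = 1. Step 2 — apply |x|_p = p^{-v_p(x)} = 13^{-1} = 1/13.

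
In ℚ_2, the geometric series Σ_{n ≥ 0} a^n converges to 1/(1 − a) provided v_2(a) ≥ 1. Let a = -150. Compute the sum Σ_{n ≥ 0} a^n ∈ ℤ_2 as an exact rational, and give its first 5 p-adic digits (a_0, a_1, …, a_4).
Σ a^n = 1/(1 − a) = 1/151;  first 5 digits = (1, 1, 1, 0, 0)

v_2(a) = 1 ≥ 1, so the series converges in ℤ_2 to 1/(1 − a) = 1/(1 − (-150)) = 1/151. Expand this rational in ℤ_2: compute digits iteratively via d_i = x_i mod 2, x_{i+1} = (x_i − d_i)/2. The first 5 digits are (1, 1, 1, 0, 0).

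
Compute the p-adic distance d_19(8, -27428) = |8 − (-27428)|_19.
d_19(8, -27428) = 1/6859

Step 1 — x − y = 8 − (-27428) = 27436. Step 2 — v_19(27436) = 3 (factor: 27436 = (19^3 · 4); the sign does not affect v_p). Step 3 — |x − y|_19 = 19^{-3} = 1/6859.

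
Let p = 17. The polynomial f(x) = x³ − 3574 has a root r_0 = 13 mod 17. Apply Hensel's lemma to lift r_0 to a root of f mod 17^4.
r_3 = 71226 (mod 83521)

Hensel: r_{i+1} = r_i − f(r_i)/f′(r_i) mod 17^{i+2}, where f′(x) = 3x². Iterate:
  r_0 = 13 (mod 17)
  r_1 = 132 (mod 289)
  r_2 = 2444 (mod 4913)
  r_3 = 71226 (mod 83521)
Final: r = 71226 with f(r) ≡ 0 mod 17^4.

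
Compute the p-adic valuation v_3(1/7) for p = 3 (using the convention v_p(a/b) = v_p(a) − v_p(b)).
v_3(1/7) = 0

Factor powers of 3 from the numerator and denominator of the reduced fraction: 1 = 3^0 · 1 and 7 = 3^0 · 7. Apply v_p(a/b) = v_p(a) − v_p(b): v_3(1/7) = 0 − 0 = 0.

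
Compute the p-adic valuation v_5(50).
v_5(50) = 2

v_5(n) is the largest exponent k such that 5^k divides n. Factor out: 50 = 5^2 · 2. (Sign doesn't affect v_p.) So v_5(50) = 2.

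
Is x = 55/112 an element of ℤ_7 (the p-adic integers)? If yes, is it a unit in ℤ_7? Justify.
x ∉ ℤ_7 (v_7(x) = -1 < 0)

ℤ_7 = {x ∈ ℚ_7 : v_7(x) ≥ 0} and ℤ_7^× = {x ∈ ℤ_7 : v_7(x) = 0}. Here v_7(55/112) = v_7(num) − v_7(den) = -1; compare against these criteria.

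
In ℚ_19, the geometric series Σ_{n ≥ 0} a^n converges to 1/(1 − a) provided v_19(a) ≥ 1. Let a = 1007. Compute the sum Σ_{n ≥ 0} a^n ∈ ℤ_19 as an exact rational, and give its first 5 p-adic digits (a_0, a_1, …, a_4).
Σ a^n = 1/(1 − a) = -1/1006;  first 5 digits = (1, 15, 18, 7, 5)

v_19(a) = 1 ≥ 1, so the series converges in ℤ_19 to 1/(1 − a) = 1/(1 − 1007) = -1/1006. Expand this rational in ℤ_19: compute digits iteratively via d_i = x_i mod 19, x_{i+1} = (x_i − d_i)/19. The first 5 digits are (1, 15, 18, 7, 5).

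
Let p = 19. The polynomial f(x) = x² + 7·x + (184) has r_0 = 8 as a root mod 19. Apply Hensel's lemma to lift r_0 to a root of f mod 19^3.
r_2 = 5708 (mod 6859)

Hensel: r_{i+1} = r_i − f(r_i)·(f′(r_i))^{-1} mod 19^{i+2}, f′(x) = 2x + 7. Iterate:
  r_0 = 8 (mod 19)
  r_1 = 293 (mod 361)
  r_2 = 5708 (mod 6859)
Final: r = 5708 satisfies f(r) ≡ 0 mod 19^3.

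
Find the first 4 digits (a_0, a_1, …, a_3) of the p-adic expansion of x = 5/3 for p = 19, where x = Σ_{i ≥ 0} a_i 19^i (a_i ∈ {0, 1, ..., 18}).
(a_0, …, a_3) = (8, 6, 6, 6)

v_19(5/3) = 0 (numerator and denominator both coprime to 19), so x ∈ ℤ_19^×. Compute digits iteratively via a_i = x_i mod 19, x_{i+1} = (x_i − a_i)/19, with x_0 = x:
  x_0 = 5/3;  a_0 = 8;  x_1 = (x_0 − 8)/19 = -1/3
  x_1 = -1/3;  a_1 = 6;  x_2 = (x_1 − 6)/19 = -1/3
  x_2 = -1/3;  a_2 = 6;  x_3 = (x_2 − 6)/19 = -1/3
  x_3 = -1/3;  a_3 = 6;  x_4 = (x_3 − 6)/19 = -1/3
Digits: (8, 6, 6, 6).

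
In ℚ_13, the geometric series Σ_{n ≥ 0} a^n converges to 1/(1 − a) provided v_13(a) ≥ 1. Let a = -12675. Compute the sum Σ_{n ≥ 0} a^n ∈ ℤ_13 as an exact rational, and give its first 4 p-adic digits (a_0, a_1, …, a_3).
Σ a^n = 1/(1 − a) = 1/12676;  first 4 digits = (1, 0, 3, 7)

v_13(a) = 2 ≥ 1, so the series converges in ℤ_13 to 1/(1 − a) = 1/(1 − (-12675)) = 1/12676. Expand this rational in ℤ_13: compute digits iteratively via d_i = x_i mod 13, x_{i+1} = (x_i − d_i)/13. The first 4 digits are (1, 0, 3, 7).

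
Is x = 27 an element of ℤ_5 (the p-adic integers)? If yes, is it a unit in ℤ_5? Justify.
x ∈ ℤ_5^× (unit); v_5(x) = 0

ℤ_5 = {x ∈ ℚ_5 : v_5(x) ≥ 0} and ℤ_5^× = {x ∈ ℤ_5 : v_5(x) = 0}. Here v_5(27) = v_5(num) − v_5(den) = 0; compare against these criteria.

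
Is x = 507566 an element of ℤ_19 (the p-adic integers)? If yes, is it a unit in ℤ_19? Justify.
x ∈ ℤ_19 but not a unit; v_19(x) = 3 > 0

ℤ_19 = {x ∈ ℚ_19 : v_19(x) ≥ 0} and ℤ_19^× = {x ∈ ℤ_19 : v_19(x) = 0}. Here v_19(507566) = v_19(num) − v_19(den) = 3; compare against these criteria.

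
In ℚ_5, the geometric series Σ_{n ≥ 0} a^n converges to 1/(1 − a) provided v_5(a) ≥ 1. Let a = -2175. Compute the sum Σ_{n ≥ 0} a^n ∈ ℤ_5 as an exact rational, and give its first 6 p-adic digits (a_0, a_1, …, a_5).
Σ a^n = 1/(1 − a) = 1/2176;  first 6 digits = (1, 0, 3, 2, 0, 3)

v_5(a) = 2 ≥ 1, so the series converges in ℤ_5 to 1/(1 − a) = 1/(1 − (-2175)) = 1/2176. Expand this rational in ℤ_5: compute digits iteratively via d_i = x_i mod 5, x_{i+1} = (x_i − d_i)/5. The first 6 digits are (1, 0, 3, 2, 0, 3).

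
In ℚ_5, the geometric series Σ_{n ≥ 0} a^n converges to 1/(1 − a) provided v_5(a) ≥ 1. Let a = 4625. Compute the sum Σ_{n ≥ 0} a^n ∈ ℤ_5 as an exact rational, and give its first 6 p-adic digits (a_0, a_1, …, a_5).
Σ a^n = 1/(1 − a) = -1/4624;  first 6 digits = (1, 0, 0, 2, 2, 1)

v_5(a) = 3 ≥ 1, so the series converges in ℤ_5 to 1/(1 − a) = 1/(1 − 4625) = -1/4624. Expand this rational in ℤ_5: compute digits iteratively via d_i = x_i mod 5, x_{i+1} = (x_i − d_i)/5. The first 6 digits are (1, 0, 0, 2, 2, 1).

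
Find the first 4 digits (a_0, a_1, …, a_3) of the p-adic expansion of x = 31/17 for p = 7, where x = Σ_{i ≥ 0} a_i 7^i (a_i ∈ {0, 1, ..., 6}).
(a_0, …, a_3) = (1, 3, 0, 2)

v_7(31/17) = 0 (numerator and denominator both coprime to 7), so x ∈ ℤ_7^×. Compute digits iteratively via a_i = x_i mod 7, x_{i+1} = (x_i − a_i)/7, with x_0 = x:
  x_0 = 31/17;  a_0 = 1;  x_1 = (x_0 − 1)/7 = 2/17
  x_1 = 2/17;  a_1 = 3;  x_2 = (x_1 − 3)/7 = -7/17
  x_2 = -7/17;  a_2 = 0;  x_3 = (x_2 − 0)/7 = -1/17
  x_3 = -1/17;  a_3 = 2;  x_4 = (x_3 − 2)/7 = -5/17
Digits: (1, 3, 0, 2).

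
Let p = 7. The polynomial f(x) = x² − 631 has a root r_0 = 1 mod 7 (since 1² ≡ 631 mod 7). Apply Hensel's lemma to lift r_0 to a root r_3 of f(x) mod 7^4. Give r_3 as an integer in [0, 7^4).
r_3 = 953 (mod 2401)

Hensel's recurrence: r_{i+1} = r_i − f(r_i)·(f′(r_i))^{-1} mod 7^{i+2}, with f′(x) = 2x. Iterate:
  r_0 = 1 (mod 7)
  r_1 = 22 (mod 49)
  r_2 = 267 (mod 343)
  r_3 = 953 (mod 2401)
Final: r_3 = 953, and one checks f(r_3) ≡ 0 mod 7^4.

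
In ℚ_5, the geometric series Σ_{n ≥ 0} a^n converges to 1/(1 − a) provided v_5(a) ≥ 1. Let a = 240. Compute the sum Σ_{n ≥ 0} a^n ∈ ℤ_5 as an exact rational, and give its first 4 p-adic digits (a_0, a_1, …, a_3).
Σ a^n = 1/(1 − a) = -1/239;  first 4 digits = (1, 3, 3, 4)

v_5(a) = 1 ≥ 1, so the series converges in ℤ_5 to 1/(1 − a) = 1/(1 − 240) = -1/239. Expand this rational in ℤ_5: compute digits iteratively via d_i = x_i mod 5, x_{i+1} = (x_i − d_i)/5. The first 4 digits are (1, 3, 3, 4).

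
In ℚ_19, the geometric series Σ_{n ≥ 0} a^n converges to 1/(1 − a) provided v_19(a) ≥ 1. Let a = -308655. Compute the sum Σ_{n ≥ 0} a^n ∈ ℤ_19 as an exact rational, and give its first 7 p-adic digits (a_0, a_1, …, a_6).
Σ a^n = 1/(1 − a) = 1/308656;  first 7 digits = (1, 0, 0, 12, 16, 18, 10)

v_19(a) = 3 ≥ 1, so the series converges in ℤ_19 to 1/(1 − a) = 1/(1 − (-308655)) = 1/308656. Expand this rational in ℤ_19: compute digits iteratively via d_i = x_i mod 19, x_{i+1} = (x_i − d_i)/19. The first 7 digits are (1, 0, 0, 12, 16, 18, 10).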